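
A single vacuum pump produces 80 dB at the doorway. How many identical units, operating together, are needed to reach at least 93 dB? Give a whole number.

The shortfall is 93 − 80 = 13.0 dB, and N units add 10·log₁₀ N, so need 10·log₁₀ N ≥ 13.0.
N ≥ 10^(13.0/10) = 19.953, so N = 20.

20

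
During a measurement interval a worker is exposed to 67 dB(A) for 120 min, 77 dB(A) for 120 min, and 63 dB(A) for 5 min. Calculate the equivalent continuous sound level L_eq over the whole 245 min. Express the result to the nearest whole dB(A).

74 dB(A)

Weight each interval's intensity by its duration and average over T = 245 min:
Σ tᵢ·10^(Lᵢ/10) = 120·10^(67/10) + 120·10^(77/10) + 5·10^(63/10) = 6.626e+09.
L_eq = 10·log₁₀(6.626e+09/245) = 74.32 dB(A).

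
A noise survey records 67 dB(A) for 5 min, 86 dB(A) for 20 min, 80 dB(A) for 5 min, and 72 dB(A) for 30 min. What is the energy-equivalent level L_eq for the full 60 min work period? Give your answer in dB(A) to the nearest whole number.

82 dB(A)

Weight each interval's intensity by its duration and average over T = 60 min:
Σ tᵢ·10^(Lᵢ/10) = 5·10^(67/10) + 20·10^(86/10) + 5·10^(80/10) + 30·10^(72/10) = 8.963e+09.
L_eq = 10·log₁₀(8.963e+09/60) = 81.74 dB(A).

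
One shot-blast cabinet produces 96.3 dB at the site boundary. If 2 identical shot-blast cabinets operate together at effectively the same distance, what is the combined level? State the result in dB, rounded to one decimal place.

N identical incoherent sources raise the level by 10·log₁₀ N.
L_total = 96.3 + 10·log₁₀(2) = 96.3 + 3.010 = 99.31 dB.

99.3 dB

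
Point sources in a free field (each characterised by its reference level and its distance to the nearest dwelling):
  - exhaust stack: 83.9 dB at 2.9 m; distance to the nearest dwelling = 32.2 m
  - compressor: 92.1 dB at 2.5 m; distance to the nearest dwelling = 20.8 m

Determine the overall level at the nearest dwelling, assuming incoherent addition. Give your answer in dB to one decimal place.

74.1 dB

First find each source's level at the receiver (point-source: −20·log₁₀(r/r_ref)), then combine on an intensity basis.
exhaust stack: 83.9 − 20·log₁₀(32.2/2.9) = 83.9 − 20.91 = 62.99 dB.
compressor: 92.1 − 20·log₁₀(20.8/2.5) = 92.1 − 18.40 = 73.70 dB.
Σ 10^(L/10) = 2.542e+07 → L_total = 10·log₁₀(2.542e+07) = 74.05 dB.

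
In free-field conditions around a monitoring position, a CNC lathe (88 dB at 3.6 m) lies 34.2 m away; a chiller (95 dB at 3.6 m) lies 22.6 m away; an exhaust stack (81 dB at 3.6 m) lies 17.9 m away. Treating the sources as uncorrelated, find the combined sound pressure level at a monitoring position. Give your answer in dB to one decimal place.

First find each source's level at the receiver (point-source: −20·log₁₀(r/r_ref)), then combine on an intensity basis.
CNC lathe: 88 − 20·log₁₀(34.2/3.6) = 88 − 19.55 = 68.45 dB.
chiller: 95 − 20·log₁₀(22.6/3.6) = 95 − 15.96 = 79.04 dB.
exhaust stack: 81 − 20·log₁₀(17.9/3.6) = 81 − 13.93 = 67.07 dB.
Σ 10^(L/10) = 9.232e+07 → L_total = 10·log₁₀(9.232e+07) = 79.65 dB.

79.7 dB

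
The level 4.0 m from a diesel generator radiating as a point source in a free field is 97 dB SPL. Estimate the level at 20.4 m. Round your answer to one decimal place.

82.8 dB SPL

Point-source attenuation: ΔL = 20·log₁₀(r₂/r₁) = 20·log₁₀(20.4/4.0) = 14.151 dB.
L₂ = 97 − 20·log₁₀(20.4/4.0) = 97 − 14.151 = 82.85 dB SPL.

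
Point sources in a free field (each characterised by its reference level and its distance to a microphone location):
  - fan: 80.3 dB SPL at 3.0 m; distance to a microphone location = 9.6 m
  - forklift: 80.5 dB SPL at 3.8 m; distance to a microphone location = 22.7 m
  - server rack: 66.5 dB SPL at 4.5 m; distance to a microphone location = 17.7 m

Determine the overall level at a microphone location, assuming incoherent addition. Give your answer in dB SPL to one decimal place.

First find each source's level at the receiver (point-source: −20·log₁₀(r/r_ref)), then combine on an intensity basis.
fan: 80.3 − 20·log₁₀(9.6/3.0) = 80.3 − 10.10 = 70.20 dB SPL.
forklift: 80.5 − 20·log₁₀(22.7/3.8) = 80.5 − 15.52 = 64.98 dB SPL.
server rack: 66.5 − 20·log₁₀(17.7/4.5) = 66.5 − 11.90 = 54.60 dB SPL.
Σ 10^(L/10) = 1.390e+07 → L_total = 10·log₁₀(1.390e+07) = 71.43 dB SPL.

71.4 dB SPL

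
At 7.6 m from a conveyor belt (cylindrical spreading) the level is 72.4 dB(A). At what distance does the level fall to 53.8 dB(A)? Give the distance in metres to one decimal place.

For a line source L₁ − L₂ = 10·log₁₀(r₂/r₁), so r₂ = r₁·10^((L₁−L₂)/10).
r₂ = 7.6·10^((72.4−53.8)/10) = 7.6·10^(18.6/10) = 550.57 m.

550.6 m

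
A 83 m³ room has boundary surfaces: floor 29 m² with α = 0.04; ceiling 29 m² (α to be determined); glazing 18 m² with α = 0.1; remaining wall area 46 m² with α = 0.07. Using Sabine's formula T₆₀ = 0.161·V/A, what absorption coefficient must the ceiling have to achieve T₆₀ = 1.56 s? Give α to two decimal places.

0.08

Required total absorption A = 0.161·83/1.56 = 8.57 m².
Absorption from the other surfaces = 29·0.04 + 18·0.1 + 46·0.07 = 6.18 m², so the ceiling must supply 2.39 m² over 29 m².
α = 2.39/29 = 0.082.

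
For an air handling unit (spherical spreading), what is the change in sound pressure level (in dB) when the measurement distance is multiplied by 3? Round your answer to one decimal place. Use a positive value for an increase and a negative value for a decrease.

With spherical spreading the level changes by −20·log₁₀(r₂/r₁).
ΔL = −20·log₁₀(3) = -9.54 dB.

-9.5 dB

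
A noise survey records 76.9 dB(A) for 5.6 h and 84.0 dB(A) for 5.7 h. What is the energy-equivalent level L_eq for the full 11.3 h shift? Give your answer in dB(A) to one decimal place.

L_eq = 10·log₁₀[(1/T)·Σ tᵢ·10^(Lᵢ/10)] with T = 11.3 h.
Σ tᵢ·10^(Lᵢ/10) = 5.6·10^(76.9/10) + 5.7·10^(84.0/10) = 1.706e+09.
L_eq = 10·log₁₀(1.706e+09/11.3) = 81.79 dB(A).

81.8 dB(A)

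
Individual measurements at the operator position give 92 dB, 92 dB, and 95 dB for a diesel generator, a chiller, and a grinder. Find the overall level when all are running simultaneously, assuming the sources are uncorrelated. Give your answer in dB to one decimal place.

For uncorrelated sources the intensities add, so convert each level to linear form, sum, and take 10·log₁₀ of the total.
Σ 10^(L/10) = 10^(92/10) + 10^(92/10) + 10^(95/10) = 6.332e+09.
L_total = 10·log₁₀(6.332e+09) = 98.02 dB.

98.0 dB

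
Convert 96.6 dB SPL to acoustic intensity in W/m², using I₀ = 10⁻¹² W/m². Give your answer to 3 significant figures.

0.00457 W/m²

I/I₀ = 10^(96.6/10) = 4.571e+09, so I = 4.571e+09 × 10⁻¹² W/m².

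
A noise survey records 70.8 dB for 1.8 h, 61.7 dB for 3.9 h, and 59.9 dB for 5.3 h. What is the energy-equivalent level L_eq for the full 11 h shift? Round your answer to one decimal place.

L_eq = 10·log₁₀[(1/T)·Σ tᵢ·10^(Lᵢ/10)] with T = 11 h.
Σ tᵢ·10^(Lᵢ/10) = 1.8·10^(70.8/10) + 3.9·10^(61.7/10) + 5.3·10^(59.9/10) = 3.259e+07.
L_eq = 10·log₁₀(3.259e+07/11) = 64.72 dB.

64.7 dB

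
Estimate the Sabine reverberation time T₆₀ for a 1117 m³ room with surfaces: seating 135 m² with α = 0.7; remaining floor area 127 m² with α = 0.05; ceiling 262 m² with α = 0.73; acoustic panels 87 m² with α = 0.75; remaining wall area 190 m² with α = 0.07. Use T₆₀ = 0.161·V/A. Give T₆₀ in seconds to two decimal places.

0.49 s

Total absorption A = 135·0.7 + 127·0.05 + 262·0.73 + 87·0.75 + 190·0.07 = 370.66 m² sabins.
T₆₀ = 0.161 × 1117 / 370.66 = 0.485 s.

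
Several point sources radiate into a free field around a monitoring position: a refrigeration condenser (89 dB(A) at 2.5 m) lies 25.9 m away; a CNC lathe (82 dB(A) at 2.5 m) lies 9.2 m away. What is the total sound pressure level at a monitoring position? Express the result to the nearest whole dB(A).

73 dB(A)

Apply inverse-square spreading to bring every level to the receiver, then sum 10^(L/10).
refrigeration condenser: 89 − 20·log₁₀(25.9/2.5) = 89 − 20.31 = 68.69 dB(A).
CNC lathe: 82 − 20·log₁₀(9.2/2.5) = 82 − 11.32 = 70.68 dB(A).
Σ 10^(L/10) = 1.910e+07 → L_total = 10·log₁₀(1.910e+07) = 72.81 dB(A).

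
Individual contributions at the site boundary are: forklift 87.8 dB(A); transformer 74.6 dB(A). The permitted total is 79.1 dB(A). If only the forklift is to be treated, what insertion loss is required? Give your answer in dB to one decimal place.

Fixed contribution from the other source: Σ 10^(L/10) = 10^(74.6/10) = 2.884e+07 (74.60 dB(A)).
The limit corresponds to 10^(79.1/10) = 8.128e+07; subtracting the fixed part leaves 5.244e+07 for the forklift, i.e. 77.20 dB(A).
Required insertion loss = 87.8 − 77.20 = 10.60 dB.

10.6 dB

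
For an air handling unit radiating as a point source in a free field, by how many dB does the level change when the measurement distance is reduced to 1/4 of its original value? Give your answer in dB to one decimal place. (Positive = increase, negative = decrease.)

+12.0 dB

A point source loses 6 dB per doubling of distance; generally ΔL = −20·log₁₀(r₂/r₁).
ΔL = −20·log₁₀(0.25) = +12.04 dB.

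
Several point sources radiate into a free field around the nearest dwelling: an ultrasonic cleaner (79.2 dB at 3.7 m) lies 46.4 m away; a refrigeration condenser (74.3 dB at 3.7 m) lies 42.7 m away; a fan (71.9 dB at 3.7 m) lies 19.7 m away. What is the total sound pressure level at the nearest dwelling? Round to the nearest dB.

Propagate each source to the receiver with L = L_ref − 20·log₁₀(r/r_ref), then add intensities.
ultrasonic cleaner: 79.2 − 20·log₁₀(46.4/3.7) = 79.2 − 21.97 = 57.23 dB.
refrigeration condenser: 74.3 − 20·log₁₀(42.7/3.7) = 74.3 − 21.24 = 53.06 dB.
fan: 71.9 − 20·log₁₀(19.7/3.7) = 71.9 − 14.53 = 57.37 dB.
Σ 10^(L/10) = 1.277e+06 → L_total = 10·log₁₀(1.277e+06) = 61.06 dB.

61 dB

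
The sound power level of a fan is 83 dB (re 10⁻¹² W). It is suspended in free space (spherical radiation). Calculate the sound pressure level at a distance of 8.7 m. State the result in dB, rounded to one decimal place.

L_p = L_w − 10·log₁₀(4π·r²) with r = 8.7 m.
4π·r² = 951.1 m², 10·log₁₀ of that is 29.782 dB.
L_p = 83 − 29.782 = 53.22 dB.

53.2 dB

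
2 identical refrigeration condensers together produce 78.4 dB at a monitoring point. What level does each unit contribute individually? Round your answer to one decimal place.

For N identical incoherent sources L_total = L₁ + 10·log₁₀ N, so L₁ = 78.4 − 10·log₁₀(2) = 78.4 − 3.010.

75.4 dB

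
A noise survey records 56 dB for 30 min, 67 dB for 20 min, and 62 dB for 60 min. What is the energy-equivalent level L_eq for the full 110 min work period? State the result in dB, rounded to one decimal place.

The energy average is taken in the linear domain: L_eq = 10·log₁₀[(Σ tᵢ·10^(Lᵢ/10))/T], T = 110 min.
Σ tᵢ·10^(Lᵢ/10) = 30·10^(56/10) + 20·10^(67/10) + 60·10^(62/10) = 2.073e+08.
L_eq = 10·log₁₀(2.073e+08/110) = 62.75 dB.

62.8 dB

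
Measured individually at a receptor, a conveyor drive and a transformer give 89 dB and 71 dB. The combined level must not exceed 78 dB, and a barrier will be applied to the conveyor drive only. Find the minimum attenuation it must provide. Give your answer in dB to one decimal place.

12.0 dB

Fixed contribution from the other source: Σ 10^(L/10) = 10^(71/10) = 1.259e+07 (71.00 dB).
The limit corresponds to 10^(78/10) = 6.310e+07; subtracting the fixed part leaves 5.051e+07 for the conveyor drive, i.e. 77.03 dB.
So the conveyor drive must be reduced from 89 to 77.03 dB: IL = 11.97 dB.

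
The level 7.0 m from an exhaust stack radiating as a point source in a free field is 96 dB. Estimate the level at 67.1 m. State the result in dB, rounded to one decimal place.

Spherical spreading from a point source gives a 20·log₁₀(r₂/r₁) drop.
L₂ = 96 − 20·log₁₀(67.1/7.0) = 96 − 19.632 = 76.37 dB.

76.4 dB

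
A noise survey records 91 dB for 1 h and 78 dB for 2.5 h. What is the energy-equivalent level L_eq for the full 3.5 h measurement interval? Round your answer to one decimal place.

Weight each interval's intensity by its duration and average over T = 3.5 h:
Σ tᵢ·10^(Lᵢ/10) = 1·10^(91/10) + 2.5·10^(78/10) = 1.417e+09.
L_eq = 10·log₁₀(1.417e+09/3.5) = 86.07 dB.

86.1 dB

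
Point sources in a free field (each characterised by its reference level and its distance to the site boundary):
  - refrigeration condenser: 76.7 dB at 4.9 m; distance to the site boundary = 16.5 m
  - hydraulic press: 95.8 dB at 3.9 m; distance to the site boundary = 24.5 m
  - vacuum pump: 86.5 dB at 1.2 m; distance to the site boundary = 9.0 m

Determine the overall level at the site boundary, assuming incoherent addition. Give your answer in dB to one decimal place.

Propagate each source to the receiver with L = L_ref − 20·log₁₀(r/r_ref), then add intensities.
refrigeration condenser: 76.7 − 20·log₁₀(16.5/4.9) = 76.7 − 10.55 = 66.15 dB.
hydraulic press: 95.8 − 20·log₁₀(24.5/3.9) = 95.8 − 15.96 = 79.84 dB.
vacuum pump: 86.5 − 20·log₁₀(9.0/1.2) = 86.5 − 17.50 = 69.00 dB.
Σ 10^(L/10) = 1.084e+08 → L_total = 10·log₁₀(1.084e+08) = 80.35 dB.

80.4 dB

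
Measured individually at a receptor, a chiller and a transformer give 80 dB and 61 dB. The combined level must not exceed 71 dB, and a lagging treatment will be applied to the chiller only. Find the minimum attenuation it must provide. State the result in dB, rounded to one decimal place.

Fixed contribution from the other source: Σ 10^(L/10) = 10^(61/10) = 1.259e+06 (61.00 dB).
To meet 71 dB overall, the treated chiller may contribute at most 10^(71/10) − 1.259e+06 = 1.133e+07, i.e. 70.54 dB.
So the chiller must be reduced from 80 to 70.54 dB: IL = 9.46 dB.

9.5 dB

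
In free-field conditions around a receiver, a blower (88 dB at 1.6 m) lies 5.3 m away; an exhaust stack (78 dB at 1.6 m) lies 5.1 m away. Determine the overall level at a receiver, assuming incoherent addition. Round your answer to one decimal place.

First find each source's level at the receiver (point-source: −20·log₁₀(r/r_ref)), then combine on an intensity basis.
blower: 88 − 20·log₁₀(5.3/1.6) = 88 − 10.40 = 77.60 dB.
exhaust stack: 78 − 20·log₁₀(5.1/1.6) = 78 − 10.07 = 67.93 dB.
Σ 10^(L/10) = 6.371e+07 → L_total = 10·log₁₀(6.371e+07) = 78.04 dB.

78.0 dB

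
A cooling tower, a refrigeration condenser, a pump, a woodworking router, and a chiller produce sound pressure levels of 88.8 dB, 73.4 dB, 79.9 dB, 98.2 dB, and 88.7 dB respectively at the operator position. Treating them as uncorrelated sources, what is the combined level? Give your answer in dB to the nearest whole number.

For uncorrelated sources the intensities add, so convert each level to linear form, sum, and take 10·log₁₀ of the total.
Σ 10^(L/10) = 10^(88.8/10) + 10^(73.4/10) + 10^(79.9/10) + 10^(98.2/10) + 10^(88.7/10) = 8.226e+09.
L_total = 10·log₁₀(8.226e+09) = 99.15 dB.

99 dB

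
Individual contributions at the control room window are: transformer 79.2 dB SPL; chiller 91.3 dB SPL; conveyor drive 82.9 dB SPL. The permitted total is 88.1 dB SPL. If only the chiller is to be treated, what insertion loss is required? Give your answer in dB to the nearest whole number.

The untreated sources together contribute 10^(79.2/10) + 10^(82.9/10) = 2.782e+08, i.e. 84.44 dB SPL.
The limit corresponds to 10^(88.1/10) = 6.457e+08; subtracting the fixed part leaves 3.675e+08 for the chiller, i.e. 85.65 dB SPL.
Required insertion loss = 91.3 − 85.65 = 5.65 dB.

6 dB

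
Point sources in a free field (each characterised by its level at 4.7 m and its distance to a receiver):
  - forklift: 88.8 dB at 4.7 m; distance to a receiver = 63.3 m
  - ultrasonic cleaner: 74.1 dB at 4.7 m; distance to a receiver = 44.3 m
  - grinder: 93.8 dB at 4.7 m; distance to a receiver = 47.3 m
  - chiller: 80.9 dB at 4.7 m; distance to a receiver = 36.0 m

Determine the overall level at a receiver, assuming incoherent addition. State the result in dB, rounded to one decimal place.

74.8 dB

Propagate each source to the receiver with L = L_ref − 20·log₁₀(r/r_ref), then add intensities.
forklift: 88.8 − 20·log₁₀(63.3/4.7) = 88.8 − 22.59 = 66.21 dB.
ultrasonic cleaner: 74.1 − 20·log₁₀(44.3/4.7) = 74.1 − 19.49 = 54.61 dB.
grinder: 93.8 − 20·log₁₀(47.3/4.7) = 93.8 − 20.06 = 73.74 dB.
chiller: 80.9 − 20·log₁₀(36.0/4.7) = 80.9 − 17.68 = 63.22 dB.
Σ 10^(L/10) = 3.025e+07 → L_total = 10·log₁₀(3.025e+07) = 74.81 dB.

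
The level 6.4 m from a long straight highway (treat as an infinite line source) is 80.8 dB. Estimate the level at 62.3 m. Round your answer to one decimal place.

70.9 dB

Line-source attenuation: ΔL = 10·log₁₀(r₂/r₁) = 10·log₁₀(62.3/6.4) = 9.883 dB.
L₂ = 80.8 − 10·log₁₀(62.3/6.4) = 80.8 − 9.883 = 70.92 dB.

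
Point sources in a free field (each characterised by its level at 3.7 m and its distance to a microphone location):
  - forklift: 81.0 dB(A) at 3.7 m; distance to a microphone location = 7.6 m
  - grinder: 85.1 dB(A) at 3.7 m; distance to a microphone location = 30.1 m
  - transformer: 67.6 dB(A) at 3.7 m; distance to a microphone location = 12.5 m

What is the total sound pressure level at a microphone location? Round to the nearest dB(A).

Propagate each source to the receiver with L = L_ref − 20·log₁₀(r/r_ref), then add intensities.
forklift: 81.0 − 20·log₁₀(7.6/3.7) = 81.0 − 6.25 = 74.75 dB(A).
grinder: 85.1 − 20·log₁₀(30.1/3.7) = 85.1 − 18.21 = 66.89 dB(A).
transformer: 67.6 − 20·log₁₀(12.5/3.7) = 67.6 − 10.57 = 57.03 dB(A).
Σ 10^(L/10) = 3.523e+07 → L_total = 10·log₁₀(3.523e+07) = 75.47 dB(A).

75 dB(A)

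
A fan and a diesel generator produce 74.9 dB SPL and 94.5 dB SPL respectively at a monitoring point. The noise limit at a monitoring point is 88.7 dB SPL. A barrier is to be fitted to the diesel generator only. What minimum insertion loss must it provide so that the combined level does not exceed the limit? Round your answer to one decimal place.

6.0 dB

The untreated sources together contribute 10^(74.9/10) = 3.090e+07, i.e. 74.90 dB SPL.
To meet 88.7 dB SPL overall, the treated diesel generator may contribute at most 10^(88.7/10) − 3.090e+07 = 7.104e+08, i.e. 88.52 dB SPL.
So the diesel generator must be reduced from 94.5 to 88.52 dB SPL: IL = 5.98 dB.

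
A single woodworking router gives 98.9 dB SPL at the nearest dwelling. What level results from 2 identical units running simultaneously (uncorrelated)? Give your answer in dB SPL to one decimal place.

L_total = L₁ + 10·log₁₀ N for N identical incoherent sources.
L_total = 98.9 + 10·log₁₀(2) = 98.9 + 3.010 = 101.91 dB SPL.

101.9 dB SPL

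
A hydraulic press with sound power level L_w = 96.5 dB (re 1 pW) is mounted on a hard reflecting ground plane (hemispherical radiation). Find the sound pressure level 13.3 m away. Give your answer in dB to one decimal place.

66.0 dB

L_p = L_w − 10·log₁₀(2π·r²) with r = 13.3 m.
2π·r² = 1111 m², 10·log₁₀ of that is 30.459 dB.
L_p = 96.5 − 30.459 = 66.04 dB.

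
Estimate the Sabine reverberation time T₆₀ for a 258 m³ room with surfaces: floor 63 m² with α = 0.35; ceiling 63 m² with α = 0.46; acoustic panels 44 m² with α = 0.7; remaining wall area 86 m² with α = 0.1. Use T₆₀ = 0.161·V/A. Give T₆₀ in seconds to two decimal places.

Summing Sᵢαᵢ: 63·0.35 + 63·0.46 + 44·0.7 + 86·0.1 = 90.43 m².
T₆₀ = 0.161 × 258 / 90.43 = 0.459 s.

0.46 s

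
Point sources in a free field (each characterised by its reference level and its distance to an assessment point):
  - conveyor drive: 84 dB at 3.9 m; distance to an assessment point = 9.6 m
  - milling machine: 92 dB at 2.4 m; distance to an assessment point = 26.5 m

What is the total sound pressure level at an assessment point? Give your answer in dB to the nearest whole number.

77 dB

Apply inverse-square spreading to bring every level to the receiver, then sum 10^(L/10).
conveyor drive: 84 − 20·log₁₀(9.6/3.9) = 84 − 7.82 = 76.18 dB.
milling machine: 92 − 20·log₁₀(26.5/2.4) = 92 − 20.86 = 71.14 dB.
Σ 10^(L/10) = 5.446e+07 → L_total = 10·log₁₀(5.446e+07) = 77.36 dB.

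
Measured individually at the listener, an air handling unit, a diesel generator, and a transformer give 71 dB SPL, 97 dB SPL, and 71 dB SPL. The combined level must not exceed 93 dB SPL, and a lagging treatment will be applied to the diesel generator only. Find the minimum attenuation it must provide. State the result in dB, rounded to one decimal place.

Everything except the diesel generator sums to 10^(71/10) + 10^(71/10) = 2.518e+07 in linear terms, 74.01 dB SPL.
To meet 93 dB SPL overall, the treated diesel generator may contribute at most 10^(93/10) − 2.518e+07 = 1.970e+09, i.e. 92.94 dB SPL.
So the diesel generator must be reduced from 97 to 92.94 dB SPL: IL = 4.06 dB.

4.1 dB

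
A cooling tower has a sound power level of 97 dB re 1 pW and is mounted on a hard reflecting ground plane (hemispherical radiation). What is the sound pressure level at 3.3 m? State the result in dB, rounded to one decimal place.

78.6 dB

L_p = L_w − 10·log₁₀(2π·r²) with r = 3.3 m.
2π·r² = 68.42 m², 10·log₁₀ of that is 18.352 dB.
L_p = 97 − 18.352 = 78.65 dB.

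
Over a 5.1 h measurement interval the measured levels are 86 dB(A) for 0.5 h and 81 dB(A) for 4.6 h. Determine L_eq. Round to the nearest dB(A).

82 dB(A)

The energy average is taken in the linear domain: L_eq = 10·log₁₀[(Σ tᵢ·10^(Lᵢ/10))/T], T = 5.1 h.
Σ tᵢ·10^(Lᵢ/10) = 0.5·10^(86/10) + 4.6·10^(81/10) = 7.782e+08.
L_eq = 10·log₁₀(7.782e+08/5.1) = 81.83 dB(A).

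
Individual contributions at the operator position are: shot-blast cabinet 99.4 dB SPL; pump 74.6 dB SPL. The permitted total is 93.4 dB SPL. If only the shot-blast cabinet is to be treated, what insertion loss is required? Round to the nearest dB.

Fixed contribution from the other source: Σ 10^(L/10) = 10^(74.6/10) = 2.884e+07 (74.60 dB SPL).
To meet 93.4 dB SPL overall, the treated shot-blast cabinet may contribute at most 10^(93.4/10) − 2.884e+07 = 2.159e+09, i.e. 93.34 dB SPL.
Required insertion loss = 99.4 − 93.34 = 6.06 dB.

6 dB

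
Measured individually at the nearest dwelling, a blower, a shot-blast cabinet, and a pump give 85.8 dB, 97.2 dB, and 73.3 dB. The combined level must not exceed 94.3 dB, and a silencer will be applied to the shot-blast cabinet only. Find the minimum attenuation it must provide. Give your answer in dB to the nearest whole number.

Fixed contribution from the other sources: Σ 10^(L/10) = 10^(85.8/10) + 10^(73.3/10) = 4.016e+08 (86.04 dB).
To meet 94.3 dB overall, the treated shot-blast cabinet may contribute at most 10^(94.3/10) − 4.016e+08 = 2.290e+09, i.e. 93.60 dB.
Required insertion loss = 97.2 − 93.60 = 3.60 dB.

4 dB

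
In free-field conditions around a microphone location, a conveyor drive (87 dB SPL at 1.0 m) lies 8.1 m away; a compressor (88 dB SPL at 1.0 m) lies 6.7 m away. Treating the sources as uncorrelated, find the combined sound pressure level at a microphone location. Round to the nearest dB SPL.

73 dB SPL

Apply inverse-square spreading to bring every level to the receiver, then sum 10^(L/10).
conveyor drive: 87 − 20·log₁₀(8.1/1.0) = 87 − 18.17 = 68.83 dB SPL.
compressor: 88 − 20·log₁₀(6.7/1.0) = 88 − 16.52 = 71.48 dB SPL.
Σ 10^(L/10) = 2.169e+07 → L_total = 10·log₁₀(2.169e+07) = 73.36 dB SPL.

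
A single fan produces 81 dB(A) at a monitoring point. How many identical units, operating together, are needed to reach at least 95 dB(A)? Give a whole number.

The shortfall is 95 − 81 = 14.0 dB, and N units add 10·log₁₀ N, so need 10·log₁₀ N ≥ 14.0.
N ≥ 10^(14.0/10) = 25.119, so N = 26.

26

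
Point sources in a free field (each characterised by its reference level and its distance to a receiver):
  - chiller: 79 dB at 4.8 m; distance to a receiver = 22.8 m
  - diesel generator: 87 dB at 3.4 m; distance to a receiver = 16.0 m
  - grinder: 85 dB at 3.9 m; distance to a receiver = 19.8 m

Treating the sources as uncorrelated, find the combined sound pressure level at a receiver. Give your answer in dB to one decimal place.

Apply inverse-square spreading to bring every level to the receiver, then sum 10^(L/10).
chiller: 79 − 20·log₁₀(22.8/4.8) = 79 − 13.53 = 65.47 dB.
diesel generator: 87 − 20·log₁₀(16.0/3.4) = 87 − 13.45 = 73.55 dB.
grinder: 85 − 20·log₁₀(19.8/3.9) = 85 − 14.11 = 70.89 dB.
Σ 10^(L/10) = 3.842e+07 → L_total = 10·log₁₀(3.842e+07) = 75.85 dB.

75.8 dB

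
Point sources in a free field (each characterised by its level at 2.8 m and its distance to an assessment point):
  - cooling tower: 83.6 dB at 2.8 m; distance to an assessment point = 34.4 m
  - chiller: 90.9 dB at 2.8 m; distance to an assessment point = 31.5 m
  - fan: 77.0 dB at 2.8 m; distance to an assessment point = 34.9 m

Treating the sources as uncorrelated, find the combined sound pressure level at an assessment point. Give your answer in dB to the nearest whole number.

71 dB

Apply inverse-square spreading to bring every level to the receiver, then sum 10^(L/10).
cooling tower: 83.6 − 20·log₁₀(34.4/2.8) = 83.6 − 21.79 = 61.81 dB.
chiller: 90.9 − 20·log₁₀(31.5/2.8) = 90.9 − 21.02 = 69.88 dB.
fan: 77.0 − 20·log₁₀(34.9/2.8) = 77.0 − 21.91 = 55.09 dB.
Σ 10^(L/10) = 1.156e+07 → L_total = 10·log₁₀(1.156e+07) = 70.63 dB.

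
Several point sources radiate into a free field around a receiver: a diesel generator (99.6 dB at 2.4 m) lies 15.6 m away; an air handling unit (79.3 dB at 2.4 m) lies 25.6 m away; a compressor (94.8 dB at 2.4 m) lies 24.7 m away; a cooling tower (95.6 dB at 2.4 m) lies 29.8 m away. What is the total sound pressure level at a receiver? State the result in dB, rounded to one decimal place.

First find each source's level at the receiver (point-source: −20·log₁₀(r/r_ref)), then combine on an intensity basis.
diesel generator: 99.6 − 20·log₁₀(15.6/2.4) = 99.6 − 16.26 = 83.34 dB.
air handling unit: 79.3 − 20·log₁₀(25.6/2.4) = 79.3 − 20.56 = 58.74 dB.
compressor: 94.8 − 20·log₁₀(24.7/2.4) = 94.8 − 20.25 = 74.55 dB.
cooling tower: 95.6 − 20·log₁₀(29.8/2.4) = 95.6 − 21.88 = 73.72 dB.
Σ 10^(L/10) = 2.687e+08 → L_total = 10·log₁₀(2.687e+08) = 84.29 dB.

84.3 dB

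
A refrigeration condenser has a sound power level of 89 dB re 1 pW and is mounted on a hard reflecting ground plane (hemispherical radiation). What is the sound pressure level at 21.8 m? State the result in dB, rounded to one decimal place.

54.2 dB

The power spreads over a hemisphere of area 2π·r², so L_p = L_w − 10·log₁₀(2π·r²).
2π·r² = 2986 m², 10·log₁₀ of that is 34.751 dB.
L_p = 89 − 34.751 = 54.25 dB.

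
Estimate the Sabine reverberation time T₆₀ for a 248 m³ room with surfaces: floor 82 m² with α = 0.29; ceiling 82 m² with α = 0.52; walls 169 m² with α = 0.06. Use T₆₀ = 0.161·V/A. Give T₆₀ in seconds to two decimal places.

0.52 s

A = Σ Sᵢαᵢ = 82·0.29 + 82·0.52 + 169·0.06 = 76.56 m².
T₆₀ = 0.161·V/A = 0.161·248/76.56 = 0.522 s.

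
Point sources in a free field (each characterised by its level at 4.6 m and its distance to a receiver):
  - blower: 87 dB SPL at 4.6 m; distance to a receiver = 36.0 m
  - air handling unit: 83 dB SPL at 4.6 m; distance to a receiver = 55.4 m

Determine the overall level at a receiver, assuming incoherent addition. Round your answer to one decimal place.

69.8 dB SPL

First find each source's level at the receiver (point-source: −20·log₁₀(r/r_ref)), then combine on an intensity basis.
blower: 87 − 20·log₁₀(36.0/4.6) = 87 − 17.87 = 69.13 dB SPL.
air handling unit: 83 − 20·log₁₀(55.4/4.6) = 83 − 21.62 = 61.38 dB SPL.
Σ 10^(L/10) = 9.559e+06 → L_total = 10·log₁₀(9.559e+06) = 69.80 dB SPL.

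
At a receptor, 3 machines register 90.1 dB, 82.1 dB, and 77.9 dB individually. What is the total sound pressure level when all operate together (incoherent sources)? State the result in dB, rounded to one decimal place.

For uncorrelated sources the intensities add, so convert each level to linear form, sum, and take 10·log₁₀ of the total.
Σ 10^(L/10) = 10^(90.1/10) + 10^(82.1/10) + 10^(77.9/10) = 1.247e+09.
L_total = 10·log₁₀(1.247e+09) = 90.96 dB.

91.0 dB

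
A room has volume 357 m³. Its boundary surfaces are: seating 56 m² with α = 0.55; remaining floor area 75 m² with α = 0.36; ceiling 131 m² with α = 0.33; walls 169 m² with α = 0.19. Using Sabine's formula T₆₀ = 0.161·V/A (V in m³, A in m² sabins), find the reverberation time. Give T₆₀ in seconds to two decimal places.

0.43 s

Summing Sᵢαᵢ: 56·0.55 + 75·0.36 + 131·0.33 + 169·0.19 = 133.14 m².
T₆₀ = 0.161·V/A = 0.161·357/133.14 = 0.432 s.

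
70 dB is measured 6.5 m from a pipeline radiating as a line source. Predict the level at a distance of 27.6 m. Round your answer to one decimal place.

Cylindrical spreading from a line source gives a 10·log₁₀(r₂/r₁) drop.
L₂ = 70 − 10·log₁₀(27.6/6.5) = 70 − 6.280 = 63.72 dB.

63.7 dB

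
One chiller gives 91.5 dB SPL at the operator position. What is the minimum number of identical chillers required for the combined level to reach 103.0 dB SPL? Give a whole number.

15

The shortfall is 103.0 − 91.5 = 11.5 dB, and N units add 10·log₁₀ N, so need 10·log₁₀ N ≥ 11.5.
N ≥ 10^(11.5/10) = 14.125, so N = 15.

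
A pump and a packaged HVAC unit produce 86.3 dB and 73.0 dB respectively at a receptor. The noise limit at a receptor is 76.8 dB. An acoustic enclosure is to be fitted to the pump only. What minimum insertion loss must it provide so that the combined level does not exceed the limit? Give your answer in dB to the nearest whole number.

Everything except the pump sums to 10^(73.0/10) = 1.995e+07 in linear terms, 73.00 dB.
To meet 76.8 dB overall, the treated pump may contribute at most 10^(76.8/10) − 1.995e+07 = 2.791e+07, i.e. 74.46 dB.
So the pump must be reduced from 86.3 to 74.46 dB: IL = 11.84 dB.

12 dB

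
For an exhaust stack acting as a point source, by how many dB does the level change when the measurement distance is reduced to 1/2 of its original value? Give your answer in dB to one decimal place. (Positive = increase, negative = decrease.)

With spherical spreading the level changes by −20·log₁₀(r₂/r₁).
ΔL = −20·log₁₀(0.5) = +6.02 dB.

+6.0 dB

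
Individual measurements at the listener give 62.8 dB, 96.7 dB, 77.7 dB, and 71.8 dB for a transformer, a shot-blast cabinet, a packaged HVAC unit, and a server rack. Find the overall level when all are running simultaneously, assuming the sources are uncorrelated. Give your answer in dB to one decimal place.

Incoherent sources combine by intensity addition: L_total = 10·log₁₀(Σ 10^(L_i/10)).
Σ 10^(L/10) = 10^(62.8/10) + 10^(96.7/10) + 10^(77.7/10) + 10^(71.8/10) = 4.753e+09.
L_total = 10·log₁₀(4.753e+09) = 96.77 dB.

96.8 dB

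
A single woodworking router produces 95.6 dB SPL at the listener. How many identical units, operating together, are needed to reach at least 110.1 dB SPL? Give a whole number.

The shortfall is 110.1 − 95.6 = 14.5 dB, and N units add 10·log₁₀ N, so need 10·log₁₀ N ≥ 14.5.
N ≥ 10^(14.5/10) = 28.184, so N = 29.

29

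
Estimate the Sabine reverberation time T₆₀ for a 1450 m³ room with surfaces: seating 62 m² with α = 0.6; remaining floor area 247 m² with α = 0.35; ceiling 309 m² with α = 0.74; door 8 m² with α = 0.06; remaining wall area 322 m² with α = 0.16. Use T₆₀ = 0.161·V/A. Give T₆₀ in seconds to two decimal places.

A = Σ Sᵢαᵢ = 62·0.6 + 247·0.35 + 309·0.74 + 8·0.06 + 322·0.16 = 404.31 m².
T₆₀ = 0.161·V/A = 0.161·1450/404.31 = 0.577 s.

0.58 s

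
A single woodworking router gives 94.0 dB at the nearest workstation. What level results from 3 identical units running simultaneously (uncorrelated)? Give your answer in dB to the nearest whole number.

With 3 equal, uncorrelated contributions the intensity is 3× that of one unit, giving a rise of 10·log₁₀ 3.
L_total = 94.0 + 10·log₁₀(3) = 94.0 + 4.771 = 98.77 dB.

99 dB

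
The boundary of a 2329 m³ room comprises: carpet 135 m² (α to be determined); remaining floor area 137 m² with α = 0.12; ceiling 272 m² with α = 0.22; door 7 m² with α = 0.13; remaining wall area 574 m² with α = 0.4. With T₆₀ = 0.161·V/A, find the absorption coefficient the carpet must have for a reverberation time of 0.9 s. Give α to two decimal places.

From T₆₀ = 0.161·V/A, the target T₆₀ = 0.9 s needs A = 0.161·2329/0.9 = 416.63 m².
Absorption from the other surfaces = 137·0.12 + 272·0.22 + 7·0.13 + 574·0.4 = 306.79 m², so the carpet must supply 109.84 m² over 135 m².
α = 109.84/135 = 0.814.

0.81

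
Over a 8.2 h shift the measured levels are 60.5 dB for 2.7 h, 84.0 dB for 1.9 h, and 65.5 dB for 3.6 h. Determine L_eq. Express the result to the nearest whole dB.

L_eq = 10·log₁₀[(1/T)·Σ tᵢ·10^(Lᵢ/10)] with T = 8.2 h.
Σ tᵢ·10^(Lᵢ/10) = 2.7·10^(60.5/10) + 1.9·10^(84.0/10) + 3.6·10^(65.5/10) = 4.931e+08.
L_eq = 10·log₁₀(4.931e+08/8.2) = 77.79 dB.

78 dB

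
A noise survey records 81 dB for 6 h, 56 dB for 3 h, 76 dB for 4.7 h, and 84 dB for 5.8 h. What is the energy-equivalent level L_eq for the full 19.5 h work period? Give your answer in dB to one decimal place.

80.9 dB

Weight each interval's intensity by its duration and average over T = 19.5 h:
Σ tᵢ·10^(Lᵢ/10) = 6·10^(81/10) + 3·10^(56/10) + 4.7·10^(76/10) + 5.8·10^(84/10) = 2.401e+09.
L_eq = 10·log₁₀(2.401e+09/19.5) = 80.90 dB.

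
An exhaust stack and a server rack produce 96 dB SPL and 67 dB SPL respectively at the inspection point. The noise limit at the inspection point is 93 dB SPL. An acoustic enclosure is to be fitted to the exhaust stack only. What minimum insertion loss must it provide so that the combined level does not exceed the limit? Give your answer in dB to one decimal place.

Fixed contribution from the other source: Σ 10^(L/10) = 10^(67/10) = 5.012e+06 (67.00 dB SPL).
The limit corresponds to 10^(93/10) = 1.995e+09; subtracting the fixed part leaves 1.990e+09 for the exhaust stack, i.e. 92.99 dB SPL.
Required insertion loss = 96 − 92.99 = 3.01 dB.

3.0 dB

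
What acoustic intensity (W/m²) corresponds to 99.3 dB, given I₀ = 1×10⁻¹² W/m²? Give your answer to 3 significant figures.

I/I₀ = 10^(99.3/10) = 8.511e+09, so I = 8.511e+09 × 10⁻¹² W/m².

0.00851 W/m²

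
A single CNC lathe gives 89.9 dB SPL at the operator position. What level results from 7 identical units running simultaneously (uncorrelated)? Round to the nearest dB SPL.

98 dB SPL

N identical incoherent sources raise the level by 10·log₁₀ N.
L_total = 89.9 + 10·log₁₀(7) = 89.9 + 8.451 = 98.35 dB SPL.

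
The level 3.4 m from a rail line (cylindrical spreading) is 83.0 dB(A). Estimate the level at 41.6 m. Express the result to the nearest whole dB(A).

Line-source attenuation: ΔL = 10·log₁₀(r₂/r₁) = 10·log₁₀(41.6/3.4) = 10.876 dB.
L₂ = 83.0 − 10·log₁₀(41.6/3.4) = 83.0 − 10.876 = 72.12 dB(A).

72 dB(A)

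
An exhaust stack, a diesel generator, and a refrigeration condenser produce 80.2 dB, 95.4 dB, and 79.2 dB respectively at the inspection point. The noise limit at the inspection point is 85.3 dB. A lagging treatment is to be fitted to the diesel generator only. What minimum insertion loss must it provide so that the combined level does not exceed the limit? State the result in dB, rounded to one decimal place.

The untreated sources together contribute 10^(80.2/10) + 10^(79.2/10) = 1.879e+08, i.e. 82.74 dB.
The limit corresponds to 10^(85.3/10) = 3.388e+08; subtracting the fixed part leaves 1.510e+08 for the diesel generator, i.e. 81.79 dB.
So the diesel generator must be reduced from 95.4 to 81.79 dB: IL = 13.61 dB.

13.6 dB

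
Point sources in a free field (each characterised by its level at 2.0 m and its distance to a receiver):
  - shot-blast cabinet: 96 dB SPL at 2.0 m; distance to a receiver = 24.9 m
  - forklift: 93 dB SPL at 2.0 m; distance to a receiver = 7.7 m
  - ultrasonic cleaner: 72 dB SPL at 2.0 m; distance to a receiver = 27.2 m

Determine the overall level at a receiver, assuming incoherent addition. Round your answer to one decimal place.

82.1 dB SPL

Propagate each source to the receiver with L = L_ref − 20·log₁₀(r/r_ref), then add intensities.
shot-blast cabinet: 96 − 20·log₁₀(24.9/2.0) = 96 − 21.90 = 74.10 dB SPL.
forklift: 93 − 20·log₁₀(7.7/2.0) = 93 − 11.71 = 81.29 dB SPL.
ultrasonic cleaner: 72 − 20·log₁₀(27.2/2.0) = 72 − 22.67 = 49.33 dB SPL.
Σ 10^(L/10) = 1.604e+08 → L_total = 10·log₁₀(1.604e+08) = 82.05 dB SPL.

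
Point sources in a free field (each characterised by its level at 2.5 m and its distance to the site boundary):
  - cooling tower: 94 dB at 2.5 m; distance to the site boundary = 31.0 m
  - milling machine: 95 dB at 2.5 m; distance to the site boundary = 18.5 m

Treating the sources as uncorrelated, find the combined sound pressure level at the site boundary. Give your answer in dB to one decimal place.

First find each source's level at the receiver (point-source: −20·log₁₀(r/r_ref)), then combine on an intensity basis.
cooling tower: 94 − 20·log₁₀(31.0/2.5) = 94 − 21.87 = 72.13 dB.
milling machine: 95 − 20·log₁₀(18.5/2.5) = 95 − 17.38 = 77.62 dB.
Σ 10^(L/10) = 7.408e+07 → L_total = 10·log₁₀(7.408e+07) = 78.70 dB.

78.7 dB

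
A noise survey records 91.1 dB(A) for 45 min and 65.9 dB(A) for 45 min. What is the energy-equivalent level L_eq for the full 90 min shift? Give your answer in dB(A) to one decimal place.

88.1 dB(A)

The energy average is taken in the linear domain: L_eq = 10·log₁₀[(Σ tᵢ·10^(Lᵢ/10))/T], T = 90 min.
Σ tᵢ·10^(Lᵢ/10) = 45·10^(91.1/10) + 45·10^(65.9/10) = 5.815e+10.
L_eq = 10·log₁₀(5.815e+10/90) = 88.10 dB(A).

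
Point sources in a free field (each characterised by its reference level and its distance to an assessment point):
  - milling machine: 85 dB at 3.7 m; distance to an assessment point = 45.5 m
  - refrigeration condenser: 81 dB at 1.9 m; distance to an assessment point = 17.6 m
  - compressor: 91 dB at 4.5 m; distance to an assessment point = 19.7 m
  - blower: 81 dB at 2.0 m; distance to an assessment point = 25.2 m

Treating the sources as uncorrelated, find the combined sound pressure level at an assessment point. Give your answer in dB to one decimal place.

78.5 dB

First find each source's level at the receiver (point-source: −20·log₁₀(r/r_ref)), then combine on an intensity basis.
milling machine: 85 − 20·log₁₀(45.5/3.7) = 85 − 21.80 = 63.20 dB.
refrigeration condenser: 81 − 20·log₁₀(17.6/1.9) = 81 − 19.34 = 61.66 dB.
compressor: 91 − 20·log₁₀(19.7/4.5) = 91 − 12.83 = 78.17 dB.
blower: 81 − 20·log₁₀(25.2/2.0) = 81 − 22.01 = 58.99 dB.
Σ 10^(L/10) = 7.004e+07 → L_total = 10·log₁₀(7.004e+07) = 78.45 dB.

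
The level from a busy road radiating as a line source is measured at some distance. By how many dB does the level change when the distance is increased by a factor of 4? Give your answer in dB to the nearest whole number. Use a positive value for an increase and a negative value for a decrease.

A line source loses 3 dB per doubling of distance; generally ΔL = −10·log₁₀(r₂/r₁).
ΔL = −10·log₁₀(4) = -6.02 dB.

-6 dB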